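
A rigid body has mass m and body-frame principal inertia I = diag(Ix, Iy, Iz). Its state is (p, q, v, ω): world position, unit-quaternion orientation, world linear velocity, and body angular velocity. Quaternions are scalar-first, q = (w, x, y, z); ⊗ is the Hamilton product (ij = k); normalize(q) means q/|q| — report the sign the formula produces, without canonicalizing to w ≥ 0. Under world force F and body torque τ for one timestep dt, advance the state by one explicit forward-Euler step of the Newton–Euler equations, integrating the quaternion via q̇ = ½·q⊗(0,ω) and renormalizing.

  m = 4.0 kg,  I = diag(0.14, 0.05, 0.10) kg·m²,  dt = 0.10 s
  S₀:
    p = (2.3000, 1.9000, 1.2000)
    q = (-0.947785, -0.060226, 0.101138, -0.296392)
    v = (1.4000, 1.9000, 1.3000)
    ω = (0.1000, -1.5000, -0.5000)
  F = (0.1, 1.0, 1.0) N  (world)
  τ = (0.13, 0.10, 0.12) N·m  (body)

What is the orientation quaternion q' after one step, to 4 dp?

q' = (-0.9443, -0.0894, 0.1687, -0.2678)

Hamilton product q⊗(0,ω) = (0.0095336, -0.5899355, 1.3619253, 0.5541177)
updated quaternion q' = (-0.9443, -0.0894, 0.1687, -0.2678)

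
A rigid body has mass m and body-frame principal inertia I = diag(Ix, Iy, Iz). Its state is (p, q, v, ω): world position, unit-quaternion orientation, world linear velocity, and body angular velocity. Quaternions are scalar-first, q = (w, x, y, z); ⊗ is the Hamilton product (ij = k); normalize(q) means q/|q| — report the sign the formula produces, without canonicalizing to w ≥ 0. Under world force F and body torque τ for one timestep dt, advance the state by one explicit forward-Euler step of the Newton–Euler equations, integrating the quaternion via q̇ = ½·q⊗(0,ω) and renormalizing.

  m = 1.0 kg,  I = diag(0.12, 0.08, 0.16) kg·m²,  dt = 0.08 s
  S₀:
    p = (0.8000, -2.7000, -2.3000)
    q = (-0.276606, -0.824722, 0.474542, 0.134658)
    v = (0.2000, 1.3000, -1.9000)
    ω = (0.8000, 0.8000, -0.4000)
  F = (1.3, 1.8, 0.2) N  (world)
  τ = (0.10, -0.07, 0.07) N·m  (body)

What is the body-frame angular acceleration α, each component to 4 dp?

α = (1.0467, -1.0350, 0.5975)

ω×(Iω) gyroscopic = (-0.0256, 0.0128, -0.0256)
(τ − ω×Iω)/I = (1.0467, -1.0350, 0.5975)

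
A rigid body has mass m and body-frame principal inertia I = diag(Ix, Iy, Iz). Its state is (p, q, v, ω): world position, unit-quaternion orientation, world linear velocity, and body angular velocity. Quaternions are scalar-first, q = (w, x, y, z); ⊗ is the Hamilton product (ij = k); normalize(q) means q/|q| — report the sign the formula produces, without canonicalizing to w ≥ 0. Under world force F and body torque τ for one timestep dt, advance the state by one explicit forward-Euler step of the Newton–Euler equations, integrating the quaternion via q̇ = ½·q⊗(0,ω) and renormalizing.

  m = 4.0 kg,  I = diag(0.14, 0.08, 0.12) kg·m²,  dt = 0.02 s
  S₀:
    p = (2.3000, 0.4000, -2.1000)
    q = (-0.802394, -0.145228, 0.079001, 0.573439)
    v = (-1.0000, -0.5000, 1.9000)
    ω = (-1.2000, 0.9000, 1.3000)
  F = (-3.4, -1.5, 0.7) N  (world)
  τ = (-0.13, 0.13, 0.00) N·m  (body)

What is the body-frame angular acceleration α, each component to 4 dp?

precession coupling ω×(Iω) = (0.0468, -0.0312, 0.0648)
angular accel α = (-1.2629, 2.0150, -0.5400)

α = (-1.2629, 2.0150, -0.5400)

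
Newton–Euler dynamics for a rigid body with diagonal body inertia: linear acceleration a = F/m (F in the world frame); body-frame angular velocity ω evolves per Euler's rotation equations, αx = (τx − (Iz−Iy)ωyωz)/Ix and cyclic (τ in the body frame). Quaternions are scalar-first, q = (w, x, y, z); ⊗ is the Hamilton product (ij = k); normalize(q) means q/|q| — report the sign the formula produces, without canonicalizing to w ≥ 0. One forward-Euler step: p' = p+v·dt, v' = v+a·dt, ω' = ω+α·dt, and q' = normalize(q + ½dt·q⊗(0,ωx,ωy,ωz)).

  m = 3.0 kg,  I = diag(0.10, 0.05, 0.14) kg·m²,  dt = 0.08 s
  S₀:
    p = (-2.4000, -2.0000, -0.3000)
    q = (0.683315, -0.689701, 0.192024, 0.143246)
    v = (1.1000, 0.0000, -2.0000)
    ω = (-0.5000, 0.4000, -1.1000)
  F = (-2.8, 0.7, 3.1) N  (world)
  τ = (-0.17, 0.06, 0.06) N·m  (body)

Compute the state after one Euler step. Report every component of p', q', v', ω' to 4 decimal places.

(τ − ω×Iω)/I = (-1.3040, 1.6400, 0.3571)
ω' = ω + α·dt = (-0.6043, 0.5312, -1.0714)
q⊗(0,ω) = (-0.2640895, -0.6101823, -0.5569681, -0.9315149)
updated quaternion q' = (0.6719, -0.7132, 0.1695, 0.1058)
a = F/m = (-0.9333, 0.2333, 1.0333)
p + v·dt = (-2.3120, -2.0000, -0.4600)
new velocity v' = (1.0253, 0.0187, -1.9173)

p' = (-2.3120, -2.0000, -0.4600)
q' = (0.6719, -0.7132, 0.1695, 0.1058)
v' = (1.0253, 0.0187, -1.9173)
ω' = (-0.6043, 0.5312, -1.0714)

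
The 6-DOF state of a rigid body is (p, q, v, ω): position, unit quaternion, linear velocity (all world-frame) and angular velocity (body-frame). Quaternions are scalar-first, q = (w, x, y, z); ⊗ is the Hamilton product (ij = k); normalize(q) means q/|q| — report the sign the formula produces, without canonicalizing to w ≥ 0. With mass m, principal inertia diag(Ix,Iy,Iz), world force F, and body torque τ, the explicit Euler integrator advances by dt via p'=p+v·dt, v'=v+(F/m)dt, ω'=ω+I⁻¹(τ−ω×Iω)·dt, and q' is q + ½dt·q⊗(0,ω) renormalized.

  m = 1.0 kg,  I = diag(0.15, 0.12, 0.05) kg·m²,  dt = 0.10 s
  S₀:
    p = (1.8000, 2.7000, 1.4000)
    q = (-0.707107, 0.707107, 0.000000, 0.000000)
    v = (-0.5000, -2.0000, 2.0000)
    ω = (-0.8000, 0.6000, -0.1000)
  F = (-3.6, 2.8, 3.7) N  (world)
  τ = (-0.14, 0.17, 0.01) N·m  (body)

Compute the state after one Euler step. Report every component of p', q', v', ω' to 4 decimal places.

p' = (1.7500, 2.5000, 1.6000)
q' = (-0.6780, 0.7345, -0.0177, 0.0247)
v' = (-0.8600, -1.7200, 2.3700)
ω' = (-0.8961, 0.7350, -0.1088)

precession coupling ω×(Iω) = (0.0042, 0.0080, 0.0144)
angular accel α = (-0.9613, 1.3500, -0.0880)
ω' = ω + α·dt = (-0.8961, 0.7350, -0.1088)
q⊗(0,ω) = (0.5656856, 0.5656856, -0.3535535, 0.4949749)
q + ½dt·q⊗(0,ω), renormalized = (-0.6780, 0.7345, -0.0177, 0.0247)
linear accel F/m = (-3.6000, 2.8000, 3.7000)
p + v·dt = (1.7500, 2.5000, 1.6000)
new velocity v' = (-0.8600, -1.7200, 2.3700)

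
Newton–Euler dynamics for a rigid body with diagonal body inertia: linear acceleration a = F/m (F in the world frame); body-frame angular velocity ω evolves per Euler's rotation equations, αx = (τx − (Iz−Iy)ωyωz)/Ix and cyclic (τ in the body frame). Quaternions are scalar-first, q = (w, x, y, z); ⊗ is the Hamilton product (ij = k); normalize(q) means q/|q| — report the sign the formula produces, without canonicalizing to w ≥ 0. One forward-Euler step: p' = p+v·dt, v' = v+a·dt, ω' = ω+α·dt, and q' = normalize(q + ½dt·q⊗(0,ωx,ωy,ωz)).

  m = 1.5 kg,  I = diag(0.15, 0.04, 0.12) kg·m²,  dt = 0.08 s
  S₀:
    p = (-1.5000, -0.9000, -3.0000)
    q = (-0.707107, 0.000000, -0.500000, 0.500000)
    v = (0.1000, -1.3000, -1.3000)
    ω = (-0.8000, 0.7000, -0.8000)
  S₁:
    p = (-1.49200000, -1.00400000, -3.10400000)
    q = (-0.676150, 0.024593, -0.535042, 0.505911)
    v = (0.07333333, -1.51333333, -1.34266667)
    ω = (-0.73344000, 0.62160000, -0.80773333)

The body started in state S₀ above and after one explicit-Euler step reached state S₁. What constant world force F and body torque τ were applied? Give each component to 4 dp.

F = (-0.5000, -4.0000, -0.8000)
τ = (0.0800, -0.0200, 0.0500)

rate change Δω = (0.06656000, -0.07840000, -0.00773333)
I·α + gyro = (0.0800, -0.0200, 0.0500)
velocity change Δv = (-0.02666667, -0.21333333, -0.04266667)
applied force F = (-0.5000, -4.0000, -0.8000)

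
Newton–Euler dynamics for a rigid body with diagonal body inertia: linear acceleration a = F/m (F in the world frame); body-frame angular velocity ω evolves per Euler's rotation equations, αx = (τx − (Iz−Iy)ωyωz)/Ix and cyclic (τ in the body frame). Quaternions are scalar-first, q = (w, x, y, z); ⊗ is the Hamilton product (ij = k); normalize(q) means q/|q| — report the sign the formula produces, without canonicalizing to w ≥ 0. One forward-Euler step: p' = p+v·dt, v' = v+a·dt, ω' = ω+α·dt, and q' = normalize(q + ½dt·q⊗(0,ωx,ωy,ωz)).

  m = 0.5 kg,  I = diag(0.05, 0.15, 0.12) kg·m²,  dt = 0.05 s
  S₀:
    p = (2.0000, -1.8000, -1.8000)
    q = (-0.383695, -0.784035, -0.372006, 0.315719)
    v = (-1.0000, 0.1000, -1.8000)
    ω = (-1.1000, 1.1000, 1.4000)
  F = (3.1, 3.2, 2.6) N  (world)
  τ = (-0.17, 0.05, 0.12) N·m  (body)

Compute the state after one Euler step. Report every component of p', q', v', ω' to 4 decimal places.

α = I⁻¹(τ − ω×Iω) = (-2.4760, -0.3853, 2.0083)
ω + α·dt = (-1.2238, 1.0807, 1.5004)
2q̇ = q⊗(0,ω) = (-0.8952385, -0.4460348, 0.3282936, -1.8088181)
q' = normalize(q + ½dt·q⊗(0,ω)) = (-0.4055, -0.7941, -0.3633, 0.2701)
new position p' = (1.9500, -1.7950, -1.8900)
new velocity v' = (-0.6900, 0.4200, -1.5400)

p' = (1.9500, -1.7950, -1.8900)
q' = (-0.4055, -0.7941, -0.3633, 0.2701)
v' = (-0.6900, 0.4200, -1.5400)
ω' = (-1.2238, 1.0807, 1.5004)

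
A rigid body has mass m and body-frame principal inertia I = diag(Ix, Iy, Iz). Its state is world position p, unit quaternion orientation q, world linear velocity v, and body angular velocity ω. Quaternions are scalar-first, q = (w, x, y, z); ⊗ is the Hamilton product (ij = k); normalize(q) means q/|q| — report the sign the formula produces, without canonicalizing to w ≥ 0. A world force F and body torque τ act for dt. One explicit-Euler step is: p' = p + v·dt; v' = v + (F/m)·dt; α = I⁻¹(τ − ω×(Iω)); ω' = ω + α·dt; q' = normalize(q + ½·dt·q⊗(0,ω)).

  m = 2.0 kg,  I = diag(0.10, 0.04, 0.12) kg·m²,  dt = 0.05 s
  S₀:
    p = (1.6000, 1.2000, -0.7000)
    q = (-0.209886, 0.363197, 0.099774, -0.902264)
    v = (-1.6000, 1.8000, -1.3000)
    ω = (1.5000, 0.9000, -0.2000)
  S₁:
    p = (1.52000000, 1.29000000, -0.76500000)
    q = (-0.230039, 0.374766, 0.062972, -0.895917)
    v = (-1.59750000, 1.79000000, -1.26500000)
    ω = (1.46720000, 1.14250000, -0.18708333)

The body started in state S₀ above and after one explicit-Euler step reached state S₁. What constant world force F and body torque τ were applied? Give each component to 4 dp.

F = (0.1000, -0.4000, 1.4000)
τ = (-0.0800, 0.2000, -0.0500)

v₁ − v₀ = (0.00250000, -0.01000000, 0.03500000)
F = m·Δv/dt = (0.1000, -0.4000, 1.4000)
Δω = ω₁−ω₀ = (-0.03280000, 0.24250000, 0.01291667)
ω₀×(Iω₀) = (-0.0144, 0.0060, -0.0810)
applied torque τ = (-0.0800, 0.2000, -0.0500)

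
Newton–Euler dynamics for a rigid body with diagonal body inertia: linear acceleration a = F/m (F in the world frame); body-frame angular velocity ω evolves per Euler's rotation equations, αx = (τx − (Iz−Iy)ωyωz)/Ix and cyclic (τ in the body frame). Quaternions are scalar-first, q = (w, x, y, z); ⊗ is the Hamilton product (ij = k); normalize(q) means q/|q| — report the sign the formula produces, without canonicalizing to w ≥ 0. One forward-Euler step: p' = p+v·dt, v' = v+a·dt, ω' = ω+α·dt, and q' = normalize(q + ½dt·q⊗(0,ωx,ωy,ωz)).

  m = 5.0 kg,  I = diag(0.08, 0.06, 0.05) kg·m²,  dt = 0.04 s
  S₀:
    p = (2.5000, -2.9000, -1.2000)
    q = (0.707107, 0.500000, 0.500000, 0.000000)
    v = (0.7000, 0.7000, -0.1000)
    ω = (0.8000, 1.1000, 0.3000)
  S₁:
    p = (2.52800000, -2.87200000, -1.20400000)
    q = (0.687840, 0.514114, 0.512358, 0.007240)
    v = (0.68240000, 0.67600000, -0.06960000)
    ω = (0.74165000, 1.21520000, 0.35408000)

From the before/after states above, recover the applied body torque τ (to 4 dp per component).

rate change Δω = (-0.05835000, 0.11520000, 0.05408000)
precession coupling = (-0.0033, 0.0072, -0.0176)
applied torque τ = (-0.1200, 0.1800, 0.0500)

τ = (-0.1200, 0.1800, 0.0500)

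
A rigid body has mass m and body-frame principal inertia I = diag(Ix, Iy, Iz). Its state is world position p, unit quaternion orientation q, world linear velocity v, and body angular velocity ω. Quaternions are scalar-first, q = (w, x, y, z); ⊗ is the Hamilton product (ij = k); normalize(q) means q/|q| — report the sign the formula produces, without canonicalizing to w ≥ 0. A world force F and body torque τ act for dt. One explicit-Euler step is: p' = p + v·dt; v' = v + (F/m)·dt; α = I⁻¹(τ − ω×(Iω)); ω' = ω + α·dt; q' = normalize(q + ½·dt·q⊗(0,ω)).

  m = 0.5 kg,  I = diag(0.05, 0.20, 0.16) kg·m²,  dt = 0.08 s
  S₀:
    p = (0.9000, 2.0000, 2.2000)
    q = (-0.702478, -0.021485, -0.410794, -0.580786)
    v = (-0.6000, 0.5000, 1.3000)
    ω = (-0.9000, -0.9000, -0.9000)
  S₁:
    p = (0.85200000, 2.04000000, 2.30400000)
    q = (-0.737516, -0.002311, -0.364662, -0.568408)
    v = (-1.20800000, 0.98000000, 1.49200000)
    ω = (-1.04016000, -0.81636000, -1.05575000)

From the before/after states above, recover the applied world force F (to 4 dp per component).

F = (-3.8000, 3.0000, 1.2000)

velocity change Δv = (-0.60800000, 0.48000000, 0.19200000)
m·(v₁−v₀)/dt = (-3.8000, 3.0000, 1.2000)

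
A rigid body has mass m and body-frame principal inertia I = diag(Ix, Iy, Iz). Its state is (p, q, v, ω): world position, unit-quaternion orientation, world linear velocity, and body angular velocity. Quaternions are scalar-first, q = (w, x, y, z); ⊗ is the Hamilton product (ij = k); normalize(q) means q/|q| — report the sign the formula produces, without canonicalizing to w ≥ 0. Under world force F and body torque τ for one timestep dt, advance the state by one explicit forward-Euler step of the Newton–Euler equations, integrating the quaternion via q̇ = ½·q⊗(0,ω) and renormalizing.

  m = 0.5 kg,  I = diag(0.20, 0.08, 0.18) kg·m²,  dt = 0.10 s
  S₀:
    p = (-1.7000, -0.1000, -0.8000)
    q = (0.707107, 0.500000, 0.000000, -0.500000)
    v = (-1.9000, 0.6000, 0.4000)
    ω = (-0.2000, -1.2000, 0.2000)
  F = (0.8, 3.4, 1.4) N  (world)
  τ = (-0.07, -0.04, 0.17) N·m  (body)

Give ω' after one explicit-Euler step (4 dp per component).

gyro term ω×Iω = (-0.0240, -0.0008, -0.0288)
angular accel α = (-0.2300, -0.4900, 1.1044)
ω' = ω + α·dt = (-0.2230, -1.2490, 0.3104)

ω' = (-0.2230, -1.2490, 0.3104)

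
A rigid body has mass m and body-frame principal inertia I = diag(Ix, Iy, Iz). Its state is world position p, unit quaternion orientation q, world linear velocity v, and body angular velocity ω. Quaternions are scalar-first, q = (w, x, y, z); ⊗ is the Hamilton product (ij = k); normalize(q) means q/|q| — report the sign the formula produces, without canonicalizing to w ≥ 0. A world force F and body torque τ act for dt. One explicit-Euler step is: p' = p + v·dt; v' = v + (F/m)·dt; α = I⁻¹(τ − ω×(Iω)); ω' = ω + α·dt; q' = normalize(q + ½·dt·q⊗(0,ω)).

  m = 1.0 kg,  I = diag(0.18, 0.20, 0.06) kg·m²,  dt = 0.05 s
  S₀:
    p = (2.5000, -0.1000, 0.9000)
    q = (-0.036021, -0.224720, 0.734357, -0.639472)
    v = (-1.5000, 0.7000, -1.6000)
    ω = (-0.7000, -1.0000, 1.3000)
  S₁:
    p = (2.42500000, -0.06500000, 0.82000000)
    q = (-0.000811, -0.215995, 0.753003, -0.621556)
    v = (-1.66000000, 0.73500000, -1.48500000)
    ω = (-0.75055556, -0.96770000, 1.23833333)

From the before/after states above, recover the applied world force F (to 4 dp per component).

F = (-3.2000, 0.7000, 2.3000)

Δv = v₁−v₀ = (-0.16000000, 0.03500000, 0.11500000)
m·(v₁−v₀)/dt = (-3.2000, 0.7000, 2.3000)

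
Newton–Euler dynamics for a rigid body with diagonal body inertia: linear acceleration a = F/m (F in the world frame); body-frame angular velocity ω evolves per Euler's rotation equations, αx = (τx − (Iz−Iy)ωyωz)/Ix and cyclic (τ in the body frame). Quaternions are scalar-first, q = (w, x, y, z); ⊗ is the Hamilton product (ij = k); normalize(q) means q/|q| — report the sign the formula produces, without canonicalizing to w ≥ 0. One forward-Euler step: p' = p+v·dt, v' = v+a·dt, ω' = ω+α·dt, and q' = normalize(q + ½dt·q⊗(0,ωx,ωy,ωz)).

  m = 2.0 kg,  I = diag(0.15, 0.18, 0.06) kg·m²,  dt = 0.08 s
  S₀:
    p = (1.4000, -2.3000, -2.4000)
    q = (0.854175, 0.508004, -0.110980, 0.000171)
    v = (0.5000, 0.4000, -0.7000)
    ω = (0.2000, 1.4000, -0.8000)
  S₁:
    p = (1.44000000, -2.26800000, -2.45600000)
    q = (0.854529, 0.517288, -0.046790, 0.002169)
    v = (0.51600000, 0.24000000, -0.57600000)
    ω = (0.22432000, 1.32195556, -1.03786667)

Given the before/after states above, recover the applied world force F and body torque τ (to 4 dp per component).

F = (0.4000, -4.0000, 3.1000)
τ = (0.1800, -0.1900, -0.1700)

v₁ − v₀ = (0.01600000, -0.16000000, 0.12400000)
F = m·Δv/dt = (0.4000, -4.0000, 3.1000)
Δω = ω₁−ω₀ = (0.02432000, -0.07804444, -0.23786667)
ω₀×(Iω₀) = (0.1344, -0.0144, 0.0084)
τ = I·(Δω/dt) + ω₀×(Iω₀) = (0.1800, -0.1900, -0.1700)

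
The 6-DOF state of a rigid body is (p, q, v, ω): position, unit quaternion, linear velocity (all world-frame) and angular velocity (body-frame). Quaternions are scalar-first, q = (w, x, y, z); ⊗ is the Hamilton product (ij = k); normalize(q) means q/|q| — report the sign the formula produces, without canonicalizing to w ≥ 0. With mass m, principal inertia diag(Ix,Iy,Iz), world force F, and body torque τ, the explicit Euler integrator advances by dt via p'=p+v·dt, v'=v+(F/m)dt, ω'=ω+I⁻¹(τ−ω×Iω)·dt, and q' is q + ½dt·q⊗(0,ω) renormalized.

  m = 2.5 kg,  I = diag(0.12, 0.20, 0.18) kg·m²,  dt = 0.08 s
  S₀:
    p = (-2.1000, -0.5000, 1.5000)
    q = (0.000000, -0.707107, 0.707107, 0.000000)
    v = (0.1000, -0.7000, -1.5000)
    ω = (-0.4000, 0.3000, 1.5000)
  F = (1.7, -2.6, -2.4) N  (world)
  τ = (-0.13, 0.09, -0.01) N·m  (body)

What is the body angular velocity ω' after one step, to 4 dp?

ω' = (-0.4807, 0.3216, 1.4998)

gyro term ω×Iω = (-0.0090, 0.0360, -0.0096)
(τ − ω×Iω)/I = (-1.0083, 0.2700, -0.0022)
ω + α·dt = (-0.4807, 0.3216, 1.4998)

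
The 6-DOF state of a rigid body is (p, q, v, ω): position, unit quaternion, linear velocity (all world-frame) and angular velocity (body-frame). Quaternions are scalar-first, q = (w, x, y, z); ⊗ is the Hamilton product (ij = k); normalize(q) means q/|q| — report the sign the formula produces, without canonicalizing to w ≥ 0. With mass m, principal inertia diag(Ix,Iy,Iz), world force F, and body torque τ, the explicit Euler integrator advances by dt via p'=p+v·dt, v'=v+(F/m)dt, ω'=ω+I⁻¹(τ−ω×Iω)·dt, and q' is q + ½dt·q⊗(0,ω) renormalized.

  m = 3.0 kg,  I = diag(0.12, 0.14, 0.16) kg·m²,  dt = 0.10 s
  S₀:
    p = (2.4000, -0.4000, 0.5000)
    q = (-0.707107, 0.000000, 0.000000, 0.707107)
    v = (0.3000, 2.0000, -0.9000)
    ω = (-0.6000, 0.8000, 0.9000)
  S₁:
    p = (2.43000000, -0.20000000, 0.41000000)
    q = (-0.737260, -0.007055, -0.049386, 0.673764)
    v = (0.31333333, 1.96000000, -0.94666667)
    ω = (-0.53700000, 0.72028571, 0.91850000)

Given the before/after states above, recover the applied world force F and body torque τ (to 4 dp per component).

F = (0.4000, -1.2000, -1.4000)
τ = (0.0900, -0.0900, 0.0200)

Δω = ω₁−ω₀ = (0.06300000, -0.07971429, 0.01850000)
ω₀×(Iω₀) = (0.0144, 0.0216, -0.0096)
τ = I·(Δω/dt) + ω₀×(Iω₀) = (0.0900, -0.0900, 0.0200)
v₁ − v₀ = (0.01333333, -0.04000000, -0.04666667)
F = m·Δv/dt = (0.4000, -1.2000, -1.4000)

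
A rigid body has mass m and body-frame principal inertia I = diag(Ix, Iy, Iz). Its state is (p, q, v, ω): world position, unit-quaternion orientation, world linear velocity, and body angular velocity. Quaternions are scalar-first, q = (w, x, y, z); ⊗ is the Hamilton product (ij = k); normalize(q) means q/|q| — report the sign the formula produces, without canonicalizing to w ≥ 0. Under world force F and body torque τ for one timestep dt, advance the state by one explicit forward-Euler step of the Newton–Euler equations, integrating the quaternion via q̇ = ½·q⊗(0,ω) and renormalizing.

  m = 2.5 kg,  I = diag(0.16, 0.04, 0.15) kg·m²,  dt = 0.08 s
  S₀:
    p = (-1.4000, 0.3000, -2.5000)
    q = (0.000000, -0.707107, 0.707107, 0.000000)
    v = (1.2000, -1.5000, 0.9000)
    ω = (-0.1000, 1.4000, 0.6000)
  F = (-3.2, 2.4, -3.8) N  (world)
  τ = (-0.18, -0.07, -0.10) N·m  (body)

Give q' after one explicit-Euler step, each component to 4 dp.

q' = (-0.0423, -0.6889, 0.7227, -0.0367)

2q̇ = q⊗(0,ω) = (-1.0606605, 0.4242642, 0.4242642, -0.9192391)
q' = normalize(q + ½dt·q⊗(0,ω)) = (-0.0423, -0.6889, 0.7227, -0.0367)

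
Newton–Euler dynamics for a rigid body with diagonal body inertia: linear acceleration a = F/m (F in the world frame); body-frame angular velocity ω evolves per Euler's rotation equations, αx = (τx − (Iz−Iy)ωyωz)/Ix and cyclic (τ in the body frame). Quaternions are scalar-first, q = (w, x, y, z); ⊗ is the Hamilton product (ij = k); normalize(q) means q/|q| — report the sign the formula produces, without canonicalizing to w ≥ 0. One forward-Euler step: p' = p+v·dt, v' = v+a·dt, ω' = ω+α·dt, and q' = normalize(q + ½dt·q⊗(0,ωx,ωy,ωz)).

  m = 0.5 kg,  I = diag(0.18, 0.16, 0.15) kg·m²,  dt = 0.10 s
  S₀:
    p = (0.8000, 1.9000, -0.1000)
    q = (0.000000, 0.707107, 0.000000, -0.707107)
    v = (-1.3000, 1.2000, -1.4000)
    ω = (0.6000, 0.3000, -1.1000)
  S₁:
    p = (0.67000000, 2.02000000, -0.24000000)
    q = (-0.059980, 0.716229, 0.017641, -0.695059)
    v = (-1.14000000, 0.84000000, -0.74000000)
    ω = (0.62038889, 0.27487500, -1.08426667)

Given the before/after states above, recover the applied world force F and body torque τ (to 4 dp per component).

velocity change Δv = (0.16000000, -0.36000000, 0.66000000)
F = m·Δv/dt = (0.8000, -1.8000, 3.3000)
ω₁ − ω₀ = (0.02038889, -0.02512500, 0.01573333)
gyro term ω₀×Iω₀ = (0.0033, -0.0198, -0.0036)
applied torque τ = (0.0400, -0.0600, 0.0200)

F = (0.8000, -1.8000, 3.3000)
τ = (0.0400, -0.0600, 0.0200)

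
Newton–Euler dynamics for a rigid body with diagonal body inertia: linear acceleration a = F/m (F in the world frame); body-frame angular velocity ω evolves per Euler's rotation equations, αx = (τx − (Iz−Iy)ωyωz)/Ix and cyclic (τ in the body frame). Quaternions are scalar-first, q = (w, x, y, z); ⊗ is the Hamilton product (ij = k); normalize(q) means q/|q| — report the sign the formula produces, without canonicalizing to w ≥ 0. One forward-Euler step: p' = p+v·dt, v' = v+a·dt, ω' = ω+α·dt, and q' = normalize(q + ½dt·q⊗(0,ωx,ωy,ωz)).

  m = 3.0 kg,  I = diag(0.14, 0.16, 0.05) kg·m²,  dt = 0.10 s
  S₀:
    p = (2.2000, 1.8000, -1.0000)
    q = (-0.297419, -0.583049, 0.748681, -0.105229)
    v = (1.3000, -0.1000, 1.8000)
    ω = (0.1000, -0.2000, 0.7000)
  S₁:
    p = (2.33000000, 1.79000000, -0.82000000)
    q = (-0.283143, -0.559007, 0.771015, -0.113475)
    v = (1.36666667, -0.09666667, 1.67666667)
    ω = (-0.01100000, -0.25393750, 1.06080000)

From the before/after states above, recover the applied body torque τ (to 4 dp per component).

τ = (-0.1400, -0.0800, 0.1800)

Δω = ω₁−ω₀ = (-0.11100000, -0.05393750, 0.36080000)
gyro term ω₀×Iω₀ = (0.0154, 0.0063, -0.0004)
τ = I·(Δω/dt) + ω₀×(Iω₀) = (-0.1400, -0.0800, 0.1800)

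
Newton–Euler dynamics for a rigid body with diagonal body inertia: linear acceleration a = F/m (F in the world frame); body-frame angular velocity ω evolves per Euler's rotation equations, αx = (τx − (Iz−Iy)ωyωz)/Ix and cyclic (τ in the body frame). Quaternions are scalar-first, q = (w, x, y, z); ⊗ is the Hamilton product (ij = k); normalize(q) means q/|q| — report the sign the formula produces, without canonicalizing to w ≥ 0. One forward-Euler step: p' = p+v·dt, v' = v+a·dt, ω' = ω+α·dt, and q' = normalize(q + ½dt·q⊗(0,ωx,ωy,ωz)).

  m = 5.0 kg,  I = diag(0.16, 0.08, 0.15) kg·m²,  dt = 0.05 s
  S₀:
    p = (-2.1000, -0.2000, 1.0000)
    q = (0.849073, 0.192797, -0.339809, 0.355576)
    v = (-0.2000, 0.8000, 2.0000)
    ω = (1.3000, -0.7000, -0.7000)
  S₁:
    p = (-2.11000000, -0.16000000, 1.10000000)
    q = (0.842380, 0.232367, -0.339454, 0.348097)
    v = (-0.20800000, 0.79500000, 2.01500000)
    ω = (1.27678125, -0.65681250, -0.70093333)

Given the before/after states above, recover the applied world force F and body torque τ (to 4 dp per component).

F = (-0.8000, -0.5000, 1.5000)
τ = (-0.0400, 0.0600, 0.0700)

Δω = ω₁−ω₀ = (-0.02321875, 0.04318750, -0.00093333)
I·α + gyro = (-0.0400, 0.0600, 0.0700)
v₁ − v₀ = (-0.00800000, -0.00500000, 0.01500000)
F = m·Δv/dt = (-0.8000, -0.5000, 1.5000)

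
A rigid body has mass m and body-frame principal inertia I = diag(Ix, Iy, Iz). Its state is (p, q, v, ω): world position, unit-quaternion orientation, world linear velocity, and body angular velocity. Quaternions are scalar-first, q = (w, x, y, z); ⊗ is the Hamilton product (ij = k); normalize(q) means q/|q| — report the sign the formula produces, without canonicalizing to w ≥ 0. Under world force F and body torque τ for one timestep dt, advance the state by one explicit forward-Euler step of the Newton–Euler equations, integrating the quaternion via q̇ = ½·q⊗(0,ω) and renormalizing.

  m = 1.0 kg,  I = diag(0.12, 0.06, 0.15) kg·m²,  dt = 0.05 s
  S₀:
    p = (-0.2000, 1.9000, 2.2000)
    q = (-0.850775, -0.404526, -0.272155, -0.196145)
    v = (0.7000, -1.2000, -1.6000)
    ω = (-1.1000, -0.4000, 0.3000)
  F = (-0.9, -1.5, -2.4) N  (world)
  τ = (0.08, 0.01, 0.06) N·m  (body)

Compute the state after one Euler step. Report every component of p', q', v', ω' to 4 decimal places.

ω×(Iω) gyroscopic = (-0.0108, 0.0099, -0.0264)
(τ − ω×Iω)/I = (0.7567, 0.0017, 0.5760)
ω' = ω + α·dt = (-1.0622, -0.3999, 0.3288)
2q̇ = q⊗(0,ω) = (-0.4949971, 0.7757480, 0.6774273, -0.3927926)
q' = normalize(q + ½dt·q⊗(0,ω)) = (-0.8628, -0.3850, -0.2551, -0.2059)
linear accel F/m = (-0.9000, -1.5000, -2.4000)
p' = p + v·dt = (-0.1650, 1.8400, 2.1200)
v + (F/m)dt = (0.6550, -1.2750, -1.7200)

p' = (-0.1650, 1.8400, 2.1200)
q' = (-0.8628, -0.3850, -0.2551, -0.2059)
v' = (0.6550, -1.2750, -1.7200)
ω' = (-1.0622, -0.3999, 0.3288)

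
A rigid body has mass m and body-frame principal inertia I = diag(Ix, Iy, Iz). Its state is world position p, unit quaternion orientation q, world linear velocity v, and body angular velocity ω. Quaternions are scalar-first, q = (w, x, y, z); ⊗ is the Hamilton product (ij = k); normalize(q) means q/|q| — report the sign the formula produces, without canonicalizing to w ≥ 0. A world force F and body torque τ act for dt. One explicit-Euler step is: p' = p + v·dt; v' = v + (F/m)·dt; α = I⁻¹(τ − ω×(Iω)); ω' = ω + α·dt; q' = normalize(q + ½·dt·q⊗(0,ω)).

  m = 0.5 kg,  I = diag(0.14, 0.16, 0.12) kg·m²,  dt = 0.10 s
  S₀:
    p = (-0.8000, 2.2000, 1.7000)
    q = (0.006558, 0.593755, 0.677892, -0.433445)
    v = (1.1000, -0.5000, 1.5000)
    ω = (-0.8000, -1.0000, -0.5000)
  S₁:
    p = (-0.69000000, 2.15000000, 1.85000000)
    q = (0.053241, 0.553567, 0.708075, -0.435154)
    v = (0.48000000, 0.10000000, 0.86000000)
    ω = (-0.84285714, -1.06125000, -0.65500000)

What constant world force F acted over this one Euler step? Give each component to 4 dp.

v₁ − v₀ = (-0.62000000, 0.60000000, -0.64000000)
applied force F = (-3.1000, 3.0000, -3.2000)

F = (-3.1000, 3.0000, -3.2000)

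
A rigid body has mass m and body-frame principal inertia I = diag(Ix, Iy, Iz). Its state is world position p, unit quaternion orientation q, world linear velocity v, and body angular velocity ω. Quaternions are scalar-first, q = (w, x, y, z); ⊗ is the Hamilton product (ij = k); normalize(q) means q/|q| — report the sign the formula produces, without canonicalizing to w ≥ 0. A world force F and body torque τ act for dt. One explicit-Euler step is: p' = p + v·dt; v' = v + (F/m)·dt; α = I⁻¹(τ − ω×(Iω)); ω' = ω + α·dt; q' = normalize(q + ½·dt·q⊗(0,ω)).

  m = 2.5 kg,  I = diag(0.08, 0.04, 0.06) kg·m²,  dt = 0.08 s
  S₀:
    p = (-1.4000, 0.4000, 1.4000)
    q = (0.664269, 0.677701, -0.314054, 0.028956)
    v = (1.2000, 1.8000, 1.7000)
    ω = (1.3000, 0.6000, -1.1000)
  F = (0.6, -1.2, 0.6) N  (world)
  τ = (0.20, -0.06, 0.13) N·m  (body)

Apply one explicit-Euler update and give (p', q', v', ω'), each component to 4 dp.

p' = (-1.3040, 0.5440, 1.5360)
q' = (0.6362, 0.7235, -0.2661, 0.0322)
v' = (1.2192, 1.7616, 1.7192)
ω' = (1.5132, 0.5372, -0.8851)

p + v·dt = (-1.3040, 0.5440, 1.5360)
new velocity v' = (1.2192, 1.7616, 1.7192)
(τ − ω×Iω)/I = (2.6650, -0.7850, 2.6867)
new body rate ω' = (1.5132, 0.5372, -0.8851)
2q̇ = q⊗(0,ω) = (-0.6607273, 1.1916355, 1.1816753, 0.0841949)
q' = normalize(q + ½dt·q⊗(0,ω)) = (0.6362, 0.7235, -0.2661, 0.0322)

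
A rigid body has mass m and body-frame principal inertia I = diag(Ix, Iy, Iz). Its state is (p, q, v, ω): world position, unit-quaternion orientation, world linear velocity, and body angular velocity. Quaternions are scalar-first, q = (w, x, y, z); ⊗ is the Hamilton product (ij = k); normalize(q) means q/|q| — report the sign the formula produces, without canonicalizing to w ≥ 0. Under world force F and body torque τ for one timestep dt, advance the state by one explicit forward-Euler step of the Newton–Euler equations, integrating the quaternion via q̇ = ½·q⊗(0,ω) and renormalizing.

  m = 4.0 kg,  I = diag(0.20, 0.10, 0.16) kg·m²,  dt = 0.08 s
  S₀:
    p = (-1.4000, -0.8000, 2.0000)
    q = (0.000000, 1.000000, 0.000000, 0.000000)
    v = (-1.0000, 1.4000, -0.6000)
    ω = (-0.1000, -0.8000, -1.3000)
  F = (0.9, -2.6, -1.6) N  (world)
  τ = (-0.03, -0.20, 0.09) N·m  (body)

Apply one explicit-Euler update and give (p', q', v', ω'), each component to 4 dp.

a = F/m = (0.2250, -0.6500, -0.4000)
p + v·dt = (-1.4800, -0.6880, 1.9520)
new velocity v' = (-0.9820, 1.3480, -0.6320)
precession coupling ω×(Iω) = (0.0624, 0.0052, -0.0080)
α = I⁻¹(τ − ω×Iω) = (-0.4620, -2.0520, 0.6125)
new body rate ω' = (-0.1370, -0.9642, -1.2510)
Hamilton product q⊗(0,ω) = (0.1000000, 0.0000000, 1.3000000, -0.8000000)
q + ½dt·q⊗(0,ω), renormalized = (0.0040, 0.9981, 0.0519, -0.0319)

p' = (-1.4800, -0.6880, 1.9520)
q' = (0.0040, 0.9981, 0.0519, -0.0319)
v' = (-0.9820, 1.3480, -0.6320)
ω' = (-0.1370, -0.9642, -1.2510)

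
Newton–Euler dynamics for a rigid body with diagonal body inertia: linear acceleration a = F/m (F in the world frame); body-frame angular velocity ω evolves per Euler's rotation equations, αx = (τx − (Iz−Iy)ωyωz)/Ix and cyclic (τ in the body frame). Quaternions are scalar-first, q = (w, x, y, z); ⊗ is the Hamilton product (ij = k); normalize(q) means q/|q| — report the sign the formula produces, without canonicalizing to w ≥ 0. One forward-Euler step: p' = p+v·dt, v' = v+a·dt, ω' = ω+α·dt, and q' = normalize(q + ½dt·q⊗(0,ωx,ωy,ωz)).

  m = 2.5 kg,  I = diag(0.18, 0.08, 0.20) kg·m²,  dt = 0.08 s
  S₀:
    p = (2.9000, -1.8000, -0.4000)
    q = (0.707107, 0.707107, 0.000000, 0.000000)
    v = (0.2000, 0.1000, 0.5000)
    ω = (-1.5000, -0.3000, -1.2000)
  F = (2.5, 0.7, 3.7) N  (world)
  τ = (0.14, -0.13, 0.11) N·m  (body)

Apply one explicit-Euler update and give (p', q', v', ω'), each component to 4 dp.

p + v·dt = (2.9160, -1.7920, -0.3600)
v + (F/m)dt = (0.2800, 0.1224, 0.6184)
(τ − ω×Iω)/I = (0.5378, -1.1750, 0.7750)
ω + α·dt = (-1.4570, -0.3940, -1.1380)
q⊗(0,ω) = (1.0606605, -1.0606605, 0.6363963, -1.0606605)
updated quaternion q' = (0.7473, 0.6627, 0.0254, -0.0423)

p' = (2.9160, -1.7920, -0.3600)
q' = (0.7473, 0.6627, 0.0254, -0.0423)
v' = (0.2800, 0.1224, 0.6184)
ω' = (-1.4570, -0.3940, -1.1380)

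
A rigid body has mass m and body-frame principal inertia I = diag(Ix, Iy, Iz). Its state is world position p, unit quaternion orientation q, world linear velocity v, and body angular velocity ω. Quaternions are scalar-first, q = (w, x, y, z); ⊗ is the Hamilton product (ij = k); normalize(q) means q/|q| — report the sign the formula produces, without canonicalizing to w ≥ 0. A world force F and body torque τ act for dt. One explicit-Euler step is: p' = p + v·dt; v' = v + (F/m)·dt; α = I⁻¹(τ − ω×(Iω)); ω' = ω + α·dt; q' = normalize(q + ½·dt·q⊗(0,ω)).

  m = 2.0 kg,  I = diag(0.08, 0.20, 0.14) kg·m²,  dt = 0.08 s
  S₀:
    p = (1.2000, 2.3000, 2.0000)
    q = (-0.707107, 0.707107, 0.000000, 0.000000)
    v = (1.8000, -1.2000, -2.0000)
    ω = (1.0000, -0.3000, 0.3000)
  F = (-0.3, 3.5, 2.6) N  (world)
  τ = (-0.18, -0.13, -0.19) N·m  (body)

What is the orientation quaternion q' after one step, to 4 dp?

q⊗(0,ω) = (-0.7071070, -0.7071070, 0.0000000, -0.4242642)
updated quaternion q' = (-0.7347, 0.6782, 0.0000, -0.0170)

q' = (-0.7347, 0.6782, 0.0000, -0.0170)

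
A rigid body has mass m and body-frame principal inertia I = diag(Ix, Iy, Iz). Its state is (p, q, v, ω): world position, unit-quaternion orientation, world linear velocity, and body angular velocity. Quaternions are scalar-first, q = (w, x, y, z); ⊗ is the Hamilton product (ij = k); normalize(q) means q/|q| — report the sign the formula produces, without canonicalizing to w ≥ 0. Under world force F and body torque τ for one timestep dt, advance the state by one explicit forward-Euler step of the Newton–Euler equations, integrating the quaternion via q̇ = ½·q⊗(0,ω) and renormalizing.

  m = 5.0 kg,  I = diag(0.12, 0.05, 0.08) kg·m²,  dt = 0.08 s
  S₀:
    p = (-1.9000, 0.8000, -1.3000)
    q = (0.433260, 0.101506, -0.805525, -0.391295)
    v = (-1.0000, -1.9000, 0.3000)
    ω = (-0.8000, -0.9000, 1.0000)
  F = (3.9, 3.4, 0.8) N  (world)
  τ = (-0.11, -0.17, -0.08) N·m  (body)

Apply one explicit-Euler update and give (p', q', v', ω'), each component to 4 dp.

p' = (-1.9800, 0.6480, -1.2760)
q' = (0.4223, 0.0413, -0.8111, -0.4026)
v' = (-0.9376, -1.8456, 0.3128)
ω' = (-0.8553, -1.1208, 0.9704)

linear accel F/m = (0.7800, 0.6800, 0.1600)
p + v·dt = (-1.9800, 0.6480, -1.2760)
v' = v + a·dt = (-0.9376, -1.8456, 0.3128)
gyro term ω×Iω = (-0.0270, -0.0320, -0.0504)
α = I⁻¹(τ − ω×Iω) = (-0.6917, -2.7600, -0.3700)
new body rate ω' = (-0.8553, -1.1208, 0.9704)
2q̇ = q⊗(0,ω) = (-0.2524727, -1.5042985, -0.1784040, -0.3025154)
updated quaternion q' = (0.4223, 0.0413, -0.8111, -0.4026)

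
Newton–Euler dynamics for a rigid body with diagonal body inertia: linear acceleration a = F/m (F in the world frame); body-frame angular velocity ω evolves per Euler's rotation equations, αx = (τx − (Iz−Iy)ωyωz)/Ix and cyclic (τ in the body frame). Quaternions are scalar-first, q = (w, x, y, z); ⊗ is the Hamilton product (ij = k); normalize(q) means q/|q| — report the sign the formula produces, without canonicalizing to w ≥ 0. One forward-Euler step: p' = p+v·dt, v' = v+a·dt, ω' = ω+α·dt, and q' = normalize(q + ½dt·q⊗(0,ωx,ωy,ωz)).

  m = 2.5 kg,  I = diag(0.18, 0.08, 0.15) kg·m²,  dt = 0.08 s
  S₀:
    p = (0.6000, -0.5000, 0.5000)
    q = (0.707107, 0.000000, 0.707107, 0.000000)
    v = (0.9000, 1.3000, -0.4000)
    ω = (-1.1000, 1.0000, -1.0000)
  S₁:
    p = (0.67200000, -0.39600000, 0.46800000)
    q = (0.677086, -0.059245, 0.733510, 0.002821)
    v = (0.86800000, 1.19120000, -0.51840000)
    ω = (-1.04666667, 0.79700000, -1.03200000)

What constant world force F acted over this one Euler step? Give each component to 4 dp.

F = (-1.0000, -3.4000, -3.7000)

v₁ − v₀ = (-0.03200000, -0.10880000, -0.11840000)
m·(v₁−v₀)/dt = (-1.0000, -3.4000, -3.7000)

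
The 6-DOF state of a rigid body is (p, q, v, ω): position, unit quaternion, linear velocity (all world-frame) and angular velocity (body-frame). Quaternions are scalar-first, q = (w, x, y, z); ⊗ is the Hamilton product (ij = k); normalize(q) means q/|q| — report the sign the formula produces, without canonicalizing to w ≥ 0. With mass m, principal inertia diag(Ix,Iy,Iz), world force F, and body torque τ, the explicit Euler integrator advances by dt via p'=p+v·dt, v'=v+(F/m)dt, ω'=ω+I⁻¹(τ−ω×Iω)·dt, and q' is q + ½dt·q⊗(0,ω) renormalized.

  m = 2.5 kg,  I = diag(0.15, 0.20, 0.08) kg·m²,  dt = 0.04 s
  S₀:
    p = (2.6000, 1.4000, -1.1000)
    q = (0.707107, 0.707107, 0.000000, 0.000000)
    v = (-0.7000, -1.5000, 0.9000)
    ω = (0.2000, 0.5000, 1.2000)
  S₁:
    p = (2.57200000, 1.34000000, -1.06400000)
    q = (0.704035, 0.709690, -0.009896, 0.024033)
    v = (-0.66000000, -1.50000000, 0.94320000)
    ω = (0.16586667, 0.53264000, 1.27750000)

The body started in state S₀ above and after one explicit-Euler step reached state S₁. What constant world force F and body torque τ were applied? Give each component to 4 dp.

F = (2.5000, 0.0000, 2.7000)
τ = (-0.2000, 0.1800, 0.1600)

rate change Δω = (-0.03413333, 0.03264000, 0.07750000)
I·α + gyro = (-0.2000, 0.1800, 0.1600)
Δv = v₁−v₀ = (0.04000000, 0.00000000, 0.04320000)
applied force F = (2.5000, 0.0000, 2.7000)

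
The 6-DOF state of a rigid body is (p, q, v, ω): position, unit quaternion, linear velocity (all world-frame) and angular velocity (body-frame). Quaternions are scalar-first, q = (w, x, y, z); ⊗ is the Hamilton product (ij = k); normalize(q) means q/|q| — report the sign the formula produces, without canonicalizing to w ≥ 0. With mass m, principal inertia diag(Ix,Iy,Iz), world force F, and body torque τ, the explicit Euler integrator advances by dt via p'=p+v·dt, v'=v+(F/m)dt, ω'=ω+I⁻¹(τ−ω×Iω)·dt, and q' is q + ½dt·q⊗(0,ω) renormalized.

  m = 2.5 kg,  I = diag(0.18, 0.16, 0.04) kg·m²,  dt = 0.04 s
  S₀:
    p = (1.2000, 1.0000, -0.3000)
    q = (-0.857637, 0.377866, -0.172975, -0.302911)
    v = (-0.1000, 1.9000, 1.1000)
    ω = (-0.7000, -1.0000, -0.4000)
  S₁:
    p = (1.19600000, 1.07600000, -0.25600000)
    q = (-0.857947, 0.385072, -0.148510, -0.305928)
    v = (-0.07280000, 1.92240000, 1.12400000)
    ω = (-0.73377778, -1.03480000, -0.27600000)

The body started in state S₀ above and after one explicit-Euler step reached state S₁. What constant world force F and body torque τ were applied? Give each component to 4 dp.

F = (1.7000, 1.4000, 1.5000)
τ = (-0.2000, -0.1000, 0.1100)

v₁ − v₀ = (0.02720000, 0.02240000, 0.02400000)
m·(v₁−v₀)/dt = (1.7000, 1.4000, 1.5000)
ω₁ − ω₀ = (-0.03377778, -0.03480000, 0.12400000)
gyro term ω₀×Iω₀ = (-0.0480, 0.0392, -0.0140)
τ = I·(Δω/dt) + ω₀×(Iω₀) = (-0.2000, -0.1000, 0.1100)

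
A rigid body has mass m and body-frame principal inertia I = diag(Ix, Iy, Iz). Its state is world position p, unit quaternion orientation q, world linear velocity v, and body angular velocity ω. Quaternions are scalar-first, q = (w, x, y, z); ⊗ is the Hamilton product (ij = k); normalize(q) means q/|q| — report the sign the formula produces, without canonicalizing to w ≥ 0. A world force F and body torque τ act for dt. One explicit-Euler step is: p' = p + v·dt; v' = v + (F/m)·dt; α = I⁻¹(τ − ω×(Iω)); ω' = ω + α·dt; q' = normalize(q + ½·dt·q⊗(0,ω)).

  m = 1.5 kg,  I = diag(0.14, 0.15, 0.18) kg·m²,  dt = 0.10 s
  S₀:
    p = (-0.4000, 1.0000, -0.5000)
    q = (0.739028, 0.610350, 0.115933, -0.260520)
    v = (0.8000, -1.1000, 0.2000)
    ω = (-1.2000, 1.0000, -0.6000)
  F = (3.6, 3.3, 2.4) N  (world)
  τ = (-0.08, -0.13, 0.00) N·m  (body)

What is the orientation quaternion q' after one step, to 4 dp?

Hamilton product q⊗(0,ω) = (0.4601750, -0.6958734, 1.4178620, 0.3060528)
updated quaternion q' = (0.7594, 0.5736, 0.1862, -0.2444)

q' = (0.7594, 0.5736, 0.1862, -0.2444)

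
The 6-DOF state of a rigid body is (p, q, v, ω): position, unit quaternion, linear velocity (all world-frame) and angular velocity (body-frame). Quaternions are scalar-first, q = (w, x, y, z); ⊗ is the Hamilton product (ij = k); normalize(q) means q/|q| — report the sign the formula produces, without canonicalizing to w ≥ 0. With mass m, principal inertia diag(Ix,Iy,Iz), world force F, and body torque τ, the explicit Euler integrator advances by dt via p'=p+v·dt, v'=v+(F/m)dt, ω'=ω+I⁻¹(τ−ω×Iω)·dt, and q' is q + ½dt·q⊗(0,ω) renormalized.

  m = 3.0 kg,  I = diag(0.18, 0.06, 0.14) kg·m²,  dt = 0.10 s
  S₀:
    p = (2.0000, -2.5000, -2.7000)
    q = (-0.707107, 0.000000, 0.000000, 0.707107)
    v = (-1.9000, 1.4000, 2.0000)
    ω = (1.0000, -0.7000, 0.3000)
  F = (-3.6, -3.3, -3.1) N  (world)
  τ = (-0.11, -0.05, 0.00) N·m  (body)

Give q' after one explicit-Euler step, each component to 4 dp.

q' = (-0.7163, -0.0106, 0.0600, 0.6951)

q⊗(0,ω) = (-0.2121321, -0.2121321, 1.2020819, -0.2121321)
q + ½dt·q⊗(0,ω), renormalized = (-0.7163, -0.0106, 0.0600, 0.6951)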